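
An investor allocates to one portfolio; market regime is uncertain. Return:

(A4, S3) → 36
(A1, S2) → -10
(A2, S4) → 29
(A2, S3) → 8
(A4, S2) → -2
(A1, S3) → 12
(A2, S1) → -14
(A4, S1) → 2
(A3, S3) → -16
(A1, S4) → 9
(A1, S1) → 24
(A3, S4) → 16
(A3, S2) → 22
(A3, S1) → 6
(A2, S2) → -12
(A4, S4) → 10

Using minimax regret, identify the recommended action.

A4

Column bests: S1=24, S2=22, S3=36, S4=29.
A1 regrets: 0, 32, 24, 20 → max 32
A2 regrets: 38, 34, 28, 0 → max 38
A3 regrets: 18, 0, 52, 13 → max 52
A4 regrets: 22, 24, 0, 19 → max 24
Smallest max regret = 24 → A4.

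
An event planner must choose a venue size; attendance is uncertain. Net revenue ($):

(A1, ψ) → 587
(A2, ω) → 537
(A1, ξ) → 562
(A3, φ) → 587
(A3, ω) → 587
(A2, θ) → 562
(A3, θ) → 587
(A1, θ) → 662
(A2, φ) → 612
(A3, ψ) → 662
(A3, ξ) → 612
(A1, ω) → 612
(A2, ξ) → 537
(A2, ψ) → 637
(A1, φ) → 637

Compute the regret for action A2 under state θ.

100

Best payoff under θ is 662.
Regret = 662 − 562 = 100.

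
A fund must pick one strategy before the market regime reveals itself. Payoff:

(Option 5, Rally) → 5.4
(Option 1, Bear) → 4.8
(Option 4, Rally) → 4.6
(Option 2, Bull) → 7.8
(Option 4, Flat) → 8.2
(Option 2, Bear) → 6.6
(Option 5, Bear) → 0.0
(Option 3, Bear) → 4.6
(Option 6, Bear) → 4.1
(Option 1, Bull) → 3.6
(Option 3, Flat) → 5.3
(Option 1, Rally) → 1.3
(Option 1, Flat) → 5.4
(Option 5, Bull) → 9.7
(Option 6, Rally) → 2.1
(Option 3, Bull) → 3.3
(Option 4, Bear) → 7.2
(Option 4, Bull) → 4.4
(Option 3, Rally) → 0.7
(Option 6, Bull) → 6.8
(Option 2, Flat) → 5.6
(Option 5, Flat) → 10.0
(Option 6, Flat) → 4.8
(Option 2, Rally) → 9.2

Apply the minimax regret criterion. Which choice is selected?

Column bests: Bear=7.2, Flat=10.0, Bull=9.7, Rally=9.2.
Option 1 regrets: 2.4, 4.6, 6.1, 7.9 → max 7.9
Option 2 regrets: 0.6, 4.4, 1.9, 0.0 → max 4.4
Option 3 regrets: 2.6, 4.7, 6.4, 8.5 → max 8.5
Option 4 regrets: 0.0, 1.8, 5.3, 4.6 → max 5.3
Option 5 regrets: 7.2, 0.0, 0.0, 3.8 → max 7.2
Option 6 regrets: 3.1, 5.2, 2.9, 7.1 → max 7.1
Smallest max regret = 4.4 → Option 2.

Option 2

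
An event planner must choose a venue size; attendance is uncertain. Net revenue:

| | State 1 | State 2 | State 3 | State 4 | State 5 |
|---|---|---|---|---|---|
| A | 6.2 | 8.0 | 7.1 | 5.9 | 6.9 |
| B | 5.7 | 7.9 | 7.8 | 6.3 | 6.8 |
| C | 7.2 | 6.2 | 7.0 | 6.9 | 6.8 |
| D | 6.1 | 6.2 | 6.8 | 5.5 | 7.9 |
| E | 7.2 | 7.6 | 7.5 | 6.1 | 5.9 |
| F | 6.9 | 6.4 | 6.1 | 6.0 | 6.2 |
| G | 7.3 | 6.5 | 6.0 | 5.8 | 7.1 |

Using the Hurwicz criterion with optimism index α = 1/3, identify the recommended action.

A

A: 1/3·8.0 + 2/3·5.9 = 6.6
B: 1/3·7.9 + 2/3·5.7 = 193/30
C: 1/3·7.2 + 2/3·6.2 = 98/15
D: 1/3·7.9 + 2/3·5.5 = 6.3
E: 1/3·7.6 + 2/3·5.9 = 97/15
F: 1/3·6.9 + 2/3·6.0 = 6.3
G: 1/3·7.3 + 2/3·5.8 = 6.3
Highest Hurwicz score = 6.6 → A.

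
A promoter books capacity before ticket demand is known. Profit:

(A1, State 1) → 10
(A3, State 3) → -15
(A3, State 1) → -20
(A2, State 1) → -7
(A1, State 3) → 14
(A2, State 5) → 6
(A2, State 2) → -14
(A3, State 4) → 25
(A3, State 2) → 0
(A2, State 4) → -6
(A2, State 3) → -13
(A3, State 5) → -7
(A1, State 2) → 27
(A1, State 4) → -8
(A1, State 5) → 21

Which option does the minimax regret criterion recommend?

Column bests: State 1=10, State 2=27, State 3=14, State 4=25, State 5=21.
A1 regrets: 0, 0, 0, 33, 0 → max 33
A2 regrets: 17, 41, 27, 31, 15 → max 41
A3 regrets: 30, 27, 29, 0, 28 → max 30
Smallest max regret = 30 → A3.

A3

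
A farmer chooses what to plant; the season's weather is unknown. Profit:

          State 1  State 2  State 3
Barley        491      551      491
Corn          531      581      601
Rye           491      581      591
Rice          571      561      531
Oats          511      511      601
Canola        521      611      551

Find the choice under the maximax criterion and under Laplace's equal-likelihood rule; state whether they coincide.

maximax → Canola; laplace → Corn (disagree)

Row maxima: Barley=551, Corn=601, Rye=591, Rice=571, Oats=601, Canola=611
Best best-case = 611 → Canola.
Row averages: Barley=511, Corn=571, Rye=1663/3, Rice=1663/3, Oats=541, Canola=561
Highest average = 571 → Corn.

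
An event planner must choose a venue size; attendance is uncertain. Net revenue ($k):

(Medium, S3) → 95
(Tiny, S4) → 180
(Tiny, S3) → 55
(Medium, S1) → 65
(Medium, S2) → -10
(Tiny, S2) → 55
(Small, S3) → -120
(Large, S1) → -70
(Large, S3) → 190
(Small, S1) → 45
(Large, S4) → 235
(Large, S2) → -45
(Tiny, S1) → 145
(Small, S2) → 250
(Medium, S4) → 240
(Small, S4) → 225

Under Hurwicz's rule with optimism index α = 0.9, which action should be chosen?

Tiny: 0.9·180 + 0.1·55 = 167.5
Small: 0.9·250 + 0.1·(-120) = 213
Medium: 0.9·240 + 0.1·(-10) = 215
Large: 0.9·235 + 0.1·(-70) = 204.5
Highest Hurwicz score = 215 → Medium.

Medium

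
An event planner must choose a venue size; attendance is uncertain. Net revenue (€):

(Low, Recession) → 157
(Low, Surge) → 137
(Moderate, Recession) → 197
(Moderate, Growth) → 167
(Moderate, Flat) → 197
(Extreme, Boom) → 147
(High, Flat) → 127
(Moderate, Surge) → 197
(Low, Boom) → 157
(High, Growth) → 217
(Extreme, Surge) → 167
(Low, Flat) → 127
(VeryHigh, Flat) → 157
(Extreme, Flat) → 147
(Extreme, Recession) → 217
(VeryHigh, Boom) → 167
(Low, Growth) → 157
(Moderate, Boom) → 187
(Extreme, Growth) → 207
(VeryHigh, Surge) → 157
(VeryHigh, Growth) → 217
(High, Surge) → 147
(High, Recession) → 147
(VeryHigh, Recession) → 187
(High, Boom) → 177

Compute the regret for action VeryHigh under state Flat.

40

Best payoff under Flat is 197.
Regret = 197 − 157 = 40.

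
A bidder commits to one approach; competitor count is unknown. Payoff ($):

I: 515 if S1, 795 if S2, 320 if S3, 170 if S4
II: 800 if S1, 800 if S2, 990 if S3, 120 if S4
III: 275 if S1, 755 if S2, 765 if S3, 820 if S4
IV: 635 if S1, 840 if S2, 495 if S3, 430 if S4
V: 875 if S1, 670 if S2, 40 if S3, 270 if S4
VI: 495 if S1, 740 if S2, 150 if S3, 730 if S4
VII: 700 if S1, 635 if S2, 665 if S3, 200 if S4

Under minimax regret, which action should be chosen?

IV

Column bests: S1=875, S2=840, S3=990, S4=820.
I regrets: 360, 45, 670, 650 → max 670
II regrets: 75, 40, 0, 700 → max 700
III regrets: 600, 85, 225, 0 → max 600
IV regrets: 240, 0, 495, 390 → max 495
V regrets: 0, 170, 950, 550 → max 950
VI regrets: 380, 100, 840, 90 → max 840
VII regrets: 175, 205, 325, 620 → max 620
Smallest max regret = 495 → IV.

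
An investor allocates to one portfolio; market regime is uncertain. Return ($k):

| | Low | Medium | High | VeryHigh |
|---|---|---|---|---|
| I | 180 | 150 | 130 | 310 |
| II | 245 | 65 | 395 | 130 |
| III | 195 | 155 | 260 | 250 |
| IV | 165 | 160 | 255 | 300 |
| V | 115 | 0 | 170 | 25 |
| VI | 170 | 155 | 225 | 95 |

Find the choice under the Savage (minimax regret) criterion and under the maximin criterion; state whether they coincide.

minimax regret → III; maximin → IV (disagree)

Column bests: Low=245, Medium=160, High=395, VeryHigh=310.
I regrets: 65, 10, 265, 0 → max 265
II regrets: 0, 95, 0, 180 → max 180
III regrets: 50, 5, 135, 60 → max 135
IV regrets: 80, 0, 140, 10 → max 140
V regrets: 130, 160, 225, 285 → max 285
VI regrets: 75, 5, 170, 215 → max 215
Smallest max regret = 135 → III.
Row minima: I=130, II=65, III=155, IV=160, V=0, VI=95
Best worst-case = 160 → IV.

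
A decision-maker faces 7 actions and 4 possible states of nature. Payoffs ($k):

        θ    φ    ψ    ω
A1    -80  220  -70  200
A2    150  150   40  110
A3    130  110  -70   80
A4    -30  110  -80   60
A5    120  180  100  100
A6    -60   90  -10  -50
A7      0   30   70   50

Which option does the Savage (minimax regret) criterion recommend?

A2

Column bests: θ=150, φ=220, ψ=100, ω=200.
A1 regrets: 230, 0, 170, 0 → max 230
A2 regrets: 0, 70, 60, 90 → max 90
A3 regrets: 20, 110, 170, 120 → max 170
A4 regrets: 180, 110, 180, 140 → max 180
A5 regrets: 30, 40, 0, 100 → max 100
A6 regrets: 210, 130, 110, 250 → max 250
A7 regrets: 150, 190, 30, 150 → max 190
Smallest max regret = 90 → A2.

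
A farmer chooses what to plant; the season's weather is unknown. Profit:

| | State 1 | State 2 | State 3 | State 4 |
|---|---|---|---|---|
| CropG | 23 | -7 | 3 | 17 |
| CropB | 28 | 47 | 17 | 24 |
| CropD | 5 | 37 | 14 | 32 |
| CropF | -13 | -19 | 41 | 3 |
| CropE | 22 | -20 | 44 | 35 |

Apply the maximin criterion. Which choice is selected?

CropB

Row minima: CropG=-7, CropB=17, CropD=5, CropF=-19, CropE=-20
Best worst-case = 17 → CropB.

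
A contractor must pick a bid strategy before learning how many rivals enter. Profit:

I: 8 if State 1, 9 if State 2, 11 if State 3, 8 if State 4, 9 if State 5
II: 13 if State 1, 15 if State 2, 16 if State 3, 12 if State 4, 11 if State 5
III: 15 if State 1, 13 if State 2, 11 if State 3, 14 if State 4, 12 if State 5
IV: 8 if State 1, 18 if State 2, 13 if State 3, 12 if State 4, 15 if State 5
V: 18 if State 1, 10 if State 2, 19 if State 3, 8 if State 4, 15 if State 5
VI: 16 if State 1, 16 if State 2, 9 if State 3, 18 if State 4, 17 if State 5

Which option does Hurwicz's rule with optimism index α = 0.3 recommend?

II

I: 0.3·11 + 0.7·8 = 8.9
II: 0.3·16 + 0.7·11 = 12.5
III: 0.3·15 + 0.7·11 = 12.2
IV: 0.3·18 + 0.7·8 = 11
V: 0.3·19 + 0.7·8 = 11.3
VI: 0.3·18 + 0.7·9 = 11.7
Highest Hurwicz score = 12.5 → II.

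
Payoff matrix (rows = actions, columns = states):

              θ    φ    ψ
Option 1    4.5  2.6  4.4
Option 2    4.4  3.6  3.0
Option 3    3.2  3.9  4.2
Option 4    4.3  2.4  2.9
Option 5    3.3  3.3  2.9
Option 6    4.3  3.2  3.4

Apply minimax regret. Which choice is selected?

Option 6

Column bests: θ=4.5, φ=3.9, ψ=4.4.
Option 1 regrets: 0.0, 1.3, 0.0 → max 1.3
Option 2 regrets: 0.1, 0.3, 1.4 → max 1.4
Option 3 regrets: 1.3, 0.0, 0.2 → max 1.3
Option 4 regrets: 0.2, 1.5, 1.5 → max 1.5
Option 5 regrets: 1.2, 0.6, 1.5 → max 1.5
Option 6 regrets: 0.2, 0.7, 1.0 → max 1.0
Smallest max regret = 1.0 → Option 6.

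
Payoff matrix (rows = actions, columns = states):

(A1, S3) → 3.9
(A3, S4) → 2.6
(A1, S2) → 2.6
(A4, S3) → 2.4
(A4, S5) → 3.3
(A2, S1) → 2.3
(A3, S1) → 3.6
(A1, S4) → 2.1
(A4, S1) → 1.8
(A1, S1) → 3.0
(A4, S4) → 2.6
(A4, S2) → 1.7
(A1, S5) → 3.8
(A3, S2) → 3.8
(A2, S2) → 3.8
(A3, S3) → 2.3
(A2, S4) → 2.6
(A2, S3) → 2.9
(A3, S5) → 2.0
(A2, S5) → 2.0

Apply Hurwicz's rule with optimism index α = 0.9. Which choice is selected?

A1

A1: 0.9·3.9 + 0.1·2.1 = 3.72
A2: 0.9·3.8 + 0.1·2.0 = 3.62
A3: 0.9·3.8 + 0.1·2.0 = 3.62
A4: 0.9·3.3 + 0.1·1.7 = 3.14
Highest Hurwicz score = 3.72 → A1.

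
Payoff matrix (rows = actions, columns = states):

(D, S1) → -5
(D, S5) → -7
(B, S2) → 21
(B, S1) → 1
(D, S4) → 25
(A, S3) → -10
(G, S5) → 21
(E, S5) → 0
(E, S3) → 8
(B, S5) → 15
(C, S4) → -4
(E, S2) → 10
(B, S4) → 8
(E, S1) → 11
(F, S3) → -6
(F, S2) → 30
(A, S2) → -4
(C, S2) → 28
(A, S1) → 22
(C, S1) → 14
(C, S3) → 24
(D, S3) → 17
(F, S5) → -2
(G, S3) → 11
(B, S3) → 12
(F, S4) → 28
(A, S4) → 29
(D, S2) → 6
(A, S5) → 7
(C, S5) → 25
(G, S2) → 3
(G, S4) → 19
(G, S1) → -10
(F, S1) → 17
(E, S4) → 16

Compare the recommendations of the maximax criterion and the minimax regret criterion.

maximax → F; minimax regret → B (disagree)

Row maxima: A=29, B=21, C=28, D=25, E=16, F=30, G=21
Best best-case = 30 → F.
Column bests: S1=22, S2=30, S3=24, S4=29, S5=25.
A regrets: 0, 34, 34, 0, 18 → max 34
B regrets: 21, 9, 12, 21, 10 → max 21
C regrets: 8, 2, 0, 33, 0 → max 33
D regrets: 27, 24, 7, 4, 32 → max 32
E regrets: 11, 20, 16, 13, 25 → max 25
F regrets: 5, 0, 30, 1, 27 → max 30
G regrets: 32, 27, 13, 10, 4 → max 32
Smallest max regret = 21 → B.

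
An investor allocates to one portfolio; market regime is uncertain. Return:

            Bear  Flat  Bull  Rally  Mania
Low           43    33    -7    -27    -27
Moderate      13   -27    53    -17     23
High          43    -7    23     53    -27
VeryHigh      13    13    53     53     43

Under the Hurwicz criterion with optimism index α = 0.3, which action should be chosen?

VeryHigh

Low: 0.3·43 + 0.7·(-27) = -6
Moderate: 0.3·53 + 0.7·(-27) = -3
High: 0.3·53 + 0.7·(-27) = -3
VeryHigh: 0.3·53 + 0.7·13 = 25
Highest Hurwicz score = 25 → VeryHigh.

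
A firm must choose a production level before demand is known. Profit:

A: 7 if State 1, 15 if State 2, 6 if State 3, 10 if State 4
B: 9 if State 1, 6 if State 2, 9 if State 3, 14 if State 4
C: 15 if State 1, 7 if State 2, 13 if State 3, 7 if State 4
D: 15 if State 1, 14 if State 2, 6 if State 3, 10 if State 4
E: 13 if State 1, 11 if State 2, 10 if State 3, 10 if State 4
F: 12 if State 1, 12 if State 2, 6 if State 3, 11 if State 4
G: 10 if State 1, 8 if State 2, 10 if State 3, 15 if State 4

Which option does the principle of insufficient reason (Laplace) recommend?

D

Row averages: A=9.5, B=9.5, C=10.5, D=11.25, E=11, F=10.25, G=10.75
Highest average = 11.25 → D.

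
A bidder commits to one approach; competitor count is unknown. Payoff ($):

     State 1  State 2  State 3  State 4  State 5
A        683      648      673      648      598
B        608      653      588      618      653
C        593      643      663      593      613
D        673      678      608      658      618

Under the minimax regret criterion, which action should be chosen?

A

Column bests: State 1=683, State 2=678, State 3=673, State 4=658, State 5=653.
A regrets: 0, 30, 0, 10, 55 → max 55
B regrets: 75, 25, 85, 40, 0 → max 85
C regrets: 90, 35, 10, 65, 40 → max 90
D regrets: 10, 0, 65, 0, 35 → max 65
Smallest max regret = 55 → A.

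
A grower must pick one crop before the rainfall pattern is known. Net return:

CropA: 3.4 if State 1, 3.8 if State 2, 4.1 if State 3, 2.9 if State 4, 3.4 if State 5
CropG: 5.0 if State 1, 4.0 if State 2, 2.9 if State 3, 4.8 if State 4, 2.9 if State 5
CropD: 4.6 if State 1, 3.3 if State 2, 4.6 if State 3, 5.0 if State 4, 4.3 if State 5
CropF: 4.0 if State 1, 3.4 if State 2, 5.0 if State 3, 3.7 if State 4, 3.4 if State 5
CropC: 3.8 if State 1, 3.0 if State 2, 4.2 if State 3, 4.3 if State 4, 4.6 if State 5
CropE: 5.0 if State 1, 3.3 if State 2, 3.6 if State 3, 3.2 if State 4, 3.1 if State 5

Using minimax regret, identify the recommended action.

Column bests: State 1=5.0, State 2=4.0, State 3=5.0, State 4=5.0, State 5=4.6.
CropA regrets: 1.6, 0.2, 0.9, 2.1, 1.2 → max 2.1
CropG regrets: 0.0, 0.0, 2.1, 0.2, 1.7 → max 2.1
CropD regrets: 0.4, 0.7, 0.4, 0.0, 0.3 → max 0.7
CropF regrets: 1.0, 0.6, 0.0, 1.3, 1.2 → max 1.3
CropC regrets: 1.2, 1.0, 0.8, 0.7, 0.0 → max 1.2
CropE regrets: 0.0, 0.7, 1.4, 1.8, 1.5 → max 1.8
Smallest max regret = 0.7 → CropD.

CropD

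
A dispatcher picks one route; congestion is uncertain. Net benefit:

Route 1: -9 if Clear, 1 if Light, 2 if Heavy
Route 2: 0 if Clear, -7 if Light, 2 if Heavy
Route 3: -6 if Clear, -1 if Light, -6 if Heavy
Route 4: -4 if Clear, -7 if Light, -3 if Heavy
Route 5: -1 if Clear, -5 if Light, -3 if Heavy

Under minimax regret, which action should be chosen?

Route 5

Column bests: Clear=0, Light=1, Heavy=2.
Route 1 regrets: 9, 0, 0 → max 9
Route 2 regrets: 0, 8, 0 → max 8
Route 3 regrets: 6, 2, 8 → max 8
Route 4 regrets: 4, 8, 5 → max 8
Route 5 regrets: 1, 6, 5 → max 6
Smallest max regret = 6 → Route 5.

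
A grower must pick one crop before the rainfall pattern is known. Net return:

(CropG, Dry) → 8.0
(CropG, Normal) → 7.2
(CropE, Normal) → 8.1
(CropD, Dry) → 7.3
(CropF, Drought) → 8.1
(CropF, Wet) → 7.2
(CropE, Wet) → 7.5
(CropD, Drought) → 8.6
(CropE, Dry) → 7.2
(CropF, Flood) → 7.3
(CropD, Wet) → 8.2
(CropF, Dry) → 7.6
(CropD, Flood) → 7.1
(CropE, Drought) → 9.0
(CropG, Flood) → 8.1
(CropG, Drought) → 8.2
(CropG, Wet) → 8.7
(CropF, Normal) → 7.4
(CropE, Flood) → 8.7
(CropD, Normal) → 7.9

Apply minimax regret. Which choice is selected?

Column bests: Drought=9.0, Dry=8.0, Normal=8.1, Wet=8.7, Flood=8.7.
CropG regrets: 0.8, 0.0, 0.9, 0.0, 0.6 → max 0.9
CropD regrets: 0.4, 0.7, 0.2, 0.5, 1.6 → max 1.6
CropF regrets: 0.9, 0.4, 0.7, 1.5, 1.4 → max 1.5
CropE regrets: 0.0, 0.8, 0.0, 1.2, 0.0 → max 1.2
Smallest max regret = 0.9 → CropG.

CropG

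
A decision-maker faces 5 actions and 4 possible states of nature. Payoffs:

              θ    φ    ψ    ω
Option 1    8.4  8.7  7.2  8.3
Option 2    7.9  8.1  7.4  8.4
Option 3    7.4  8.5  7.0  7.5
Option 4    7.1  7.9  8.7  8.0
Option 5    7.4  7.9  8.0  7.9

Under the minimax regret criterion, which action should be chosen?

Column bests: θ=8.4, φ=8.7, ψ=8.7, ω=8.4.
Option 1 regrets: 0.0, 0.0, 1.5, 0.1 → max 1.5
Option 2 regrets: 0.5, 0.6, 1.3, 0.0 → max 1.3
Option 3 regrets: 1.0, 0.2, 1.7, 0.9 → max 1.7
Option 4 regrets: 1.3, 0.8, 0.0, 0.4 → max 1.3
Option 5 regrets: 1.0, 0.8, 0.7, 0.5 → max 1.0
Smallest max regret = 1.0 → Option 5.

Option 5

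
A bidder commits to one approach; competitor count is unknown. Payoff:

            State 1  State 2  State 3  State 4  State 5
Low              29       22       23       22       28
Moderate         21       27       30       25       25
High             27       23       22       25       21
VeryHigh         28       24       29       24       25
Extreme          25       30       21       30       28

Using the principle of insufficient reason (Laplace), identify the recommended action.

Row averages: Low=24.8, Moderate=25.6, High=23.6, VeryHigh=26, Extreme=26.8
Highest average = 26.8 → Extreme.

Extreme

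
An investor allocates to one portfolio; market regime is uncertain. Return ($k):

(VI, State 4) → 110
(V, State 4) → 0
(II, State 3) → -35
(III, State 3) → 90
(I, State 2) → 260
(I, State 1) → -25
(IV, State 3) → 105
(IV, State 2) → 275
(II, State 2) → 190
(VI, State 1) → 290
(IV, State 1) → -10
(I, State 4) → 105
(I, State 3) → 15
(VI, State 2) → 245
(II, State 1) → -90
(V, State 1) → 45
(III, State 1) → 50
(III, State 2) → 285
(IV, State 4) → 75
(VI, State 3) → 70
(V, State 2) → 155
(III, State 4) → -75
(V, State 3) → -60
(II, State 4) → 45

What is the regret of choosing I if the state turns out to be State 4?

5

Best payoff under State 4 is 110.
Regret = 110 − 105 = 5.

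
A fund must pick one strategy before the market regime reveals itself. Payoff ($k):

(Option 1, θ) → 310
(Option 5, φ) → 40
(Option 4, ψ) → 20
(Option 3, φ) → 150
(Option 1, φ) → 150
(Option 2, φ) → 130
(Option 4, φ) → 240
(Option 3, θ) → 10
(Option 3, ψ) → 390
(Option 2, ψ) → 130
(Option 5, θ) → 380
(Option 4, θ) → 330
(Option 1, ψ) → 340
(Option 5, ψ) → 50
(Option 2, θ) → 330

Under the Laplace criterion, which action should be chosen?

Row averages: Option 1=800/3, Option 2=590/3, Option 3=550/3, Option 4=590/3, Option 5=470/3
Highest average = 800/3 → Option 1.

Option 1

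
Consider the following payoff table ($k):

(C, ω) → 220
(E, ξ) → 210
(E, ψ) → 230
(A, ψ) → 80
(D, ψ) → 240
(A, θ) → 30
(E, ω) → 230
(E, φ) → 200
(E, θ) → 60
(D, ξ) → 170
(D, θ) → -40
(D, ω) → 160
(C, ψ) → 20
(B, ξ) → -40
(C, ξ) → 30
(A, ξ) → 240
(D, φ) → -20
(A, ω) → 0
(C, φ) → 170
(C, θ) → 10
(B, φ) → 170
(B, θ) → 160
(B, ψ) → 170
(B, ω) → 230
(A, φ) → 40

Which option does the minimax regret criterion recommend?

E

Column bests: θ=160, φ=200, ψ=240, ω=230, ξ=240.
A regrets: 130, 160, 160, 230, 0 → max 230
B regrets: 0, 30, 70, 0, 280 → max 280
C regrets: 150, 30, 220, 10, 210 → max 220
D regrets: 200, 220, 0, 70, 70 → max 220
E regrets: 100, 0, 10, 0, 30 → max 100
Smallest max regret = 100 → E.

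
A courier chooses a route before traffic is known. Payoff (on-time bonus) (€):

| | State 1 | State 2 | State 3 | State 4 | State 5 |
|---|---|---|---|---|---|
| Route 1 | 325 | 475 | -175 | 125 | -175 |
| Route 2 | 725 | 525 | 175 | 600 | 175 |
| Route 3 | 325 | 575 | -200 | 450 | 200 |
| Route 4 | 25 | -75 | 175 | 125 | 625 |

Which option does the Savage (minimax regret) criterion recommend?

Route 3

Column bests: State 1=725, State 2=575, State 3=175, State 4=600, State 5=625.
Route 1 regrets: 400, 100, 350, 475, 800 → max 800
Route 2 regrets: 0, 50, 0, 0, 450 → max 450
Route 3 regrets: 400, 0, 375, 150, 425 → max 425
Route 4 regrets: 700, 650, 0, 475, 0 → max 700
Smallest max regret = 425 → Route 3.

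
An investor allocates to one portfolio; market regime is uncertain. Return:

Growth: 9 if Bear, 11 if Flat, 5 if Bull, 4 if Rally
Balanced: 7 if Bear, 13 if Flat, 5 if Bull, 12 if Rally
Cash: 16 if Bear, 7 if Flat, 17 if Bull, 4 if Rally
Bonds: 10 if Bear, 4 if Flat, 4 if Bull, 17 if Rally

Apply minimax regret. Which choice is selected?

Balanced

Column bests: Bear=16, Flat=13, Bull=17, Rally=17.
Growth regrets: 7, 2, 12, 13 → max 13
Balanced regrets: 9, 0, 12, 5 → max 12
Cash regrets: 0, 6, 0, 13 → max 13
Bonds regrets: 6, 9, 13, 0 → max 13
Smallest max regret = 12 → Balanced.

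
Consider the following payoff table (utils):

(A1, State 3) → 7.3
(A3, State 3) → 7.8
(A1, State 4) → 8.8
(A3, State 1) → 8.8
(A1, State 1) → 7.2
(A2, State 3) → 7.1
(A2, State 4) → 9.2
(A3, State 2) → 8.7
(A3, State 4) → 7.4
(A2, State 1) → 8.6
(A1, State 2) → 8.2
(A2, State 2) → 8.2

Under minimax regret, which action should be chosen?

A2

Column bests: State 1=8.8, State 2=8.7, State 3=7.8, State 4=9.2.
A1 regrets: 1.6, 0.5, 0.5, 0.4 → max 1.6
A2 regrets: 0.2, 0.5, 0.7, 0.0 → max 0.7
A3 regrets: 0.0, 0.0, 0.0, 1.8 → max 1.8
Smallest max regret = 0.7 → A2.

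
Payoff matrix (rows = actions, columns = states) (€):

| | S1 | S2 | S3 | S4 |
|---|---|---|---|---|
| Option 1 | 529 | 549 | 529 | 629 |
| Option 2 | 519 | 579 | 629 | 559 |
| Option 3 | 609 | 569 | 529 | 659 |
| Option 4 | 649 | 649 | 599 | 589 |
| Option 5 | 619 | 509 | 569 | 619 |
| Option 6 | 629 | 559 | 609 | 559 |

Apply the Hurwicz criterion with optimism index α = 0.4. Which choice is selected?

Option 4

Option 1: 0.4·629 + 0.6·529 = 569
Option 2: 0.4·629 + 0.6·519 = 563
Option 3: 0.4·659 + 0.6·529 = 581
Option 4: 0.4·649 + 0.6·589 = 613
Option 5: 0.4·619 + 0.6·509 = 553
Option 6: 0.4·629 + 0.6·559 = 587
Highest Hurwicz score = 613 → Option 4.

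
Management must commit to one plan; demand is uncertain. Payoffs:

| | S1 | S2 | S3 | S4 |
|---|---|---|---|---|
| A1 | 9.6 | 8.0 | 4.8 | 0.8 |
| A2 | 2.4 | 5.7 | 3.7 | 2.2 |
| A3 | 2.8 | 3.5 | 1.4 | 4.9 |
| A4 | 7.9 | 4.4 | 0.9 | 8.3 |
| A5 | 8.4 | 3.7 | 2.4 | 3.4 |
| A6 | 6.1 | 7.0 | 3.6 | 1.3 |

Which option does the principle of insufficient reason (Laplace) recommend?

Row averages: A1=5.8, A2=3.5, A3=3.15, A4=5.375, A5=4.475, A6=4.5
Highest average = 5.8 → A1.

A1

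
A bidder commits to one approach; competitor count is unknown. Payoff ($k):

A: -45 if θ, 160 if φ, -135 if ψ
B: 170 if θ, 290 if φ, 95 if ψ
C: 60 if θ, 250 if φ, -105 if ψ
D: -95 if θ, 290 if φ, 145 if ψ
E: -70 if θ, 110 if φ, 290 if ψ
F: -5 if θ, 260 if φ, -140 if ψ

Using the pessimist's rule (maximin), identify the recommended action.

B

Row minima: A=-135, B=95, C=-105, D=-95, E=-70, F=-140
Best worst-case = 95 → B.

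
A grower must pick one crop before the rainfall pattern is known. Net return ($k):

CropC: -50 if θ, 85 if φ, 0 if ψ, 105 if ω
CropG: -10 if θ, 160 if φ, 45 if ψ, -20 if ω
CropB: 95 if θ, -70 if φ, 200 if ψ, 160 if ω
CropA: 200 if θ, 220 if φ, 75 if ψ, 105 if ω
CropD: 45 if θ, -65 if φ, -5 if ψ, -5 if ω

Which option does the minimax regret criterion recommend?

Column bests: θ=200, φ=220, ψ=200, ω=160.
CropC regrets: 250, 135, 200, 55 → max 250
CropG regrets: 210, 60, 155, 180 → max 210
CropB regrets: 105, 290, 0, 0 → max 290
CropA regrets: 0, 0, 125, 55 → max 125
CropD regrets: 155, 285, 205, 165 → max 285
Smallest max regret = 125 → CropA.

CropA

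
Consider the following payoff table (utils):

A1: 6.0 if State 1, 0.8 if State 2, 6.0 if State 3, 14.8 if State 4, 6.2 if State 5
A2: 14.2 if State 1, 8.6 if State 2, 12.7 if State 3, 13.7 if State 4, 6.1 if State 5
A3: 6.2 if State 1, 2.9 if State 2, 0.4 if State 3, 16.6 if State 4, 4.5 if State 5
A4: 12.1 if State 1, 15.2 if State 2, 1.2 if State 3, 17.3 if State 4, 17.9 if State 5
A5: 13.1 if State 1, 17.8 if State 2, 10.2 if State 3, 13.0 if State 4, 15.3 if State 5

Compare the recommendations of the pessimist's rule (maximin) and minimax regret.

maximin → A5; minimax regret → A5 (agree)

Row minima: A1=0.8, A2=6.1, A3=0.4, A4=1.2, A5=10.2
Best worst-case = 10.2 → A5.
Column bests: State 1=14.2, State 2=17.8, State 3=12.7, State 4=17.3, State 5=17.9.
A1 regrets: 8.2, 17.0, 6.7, 2.5, 11.7 → max 17.0
A2 regrets: 0.0, 9.2, 0.0, 3.6, 11.8 → max 11.8
A3 regrets: 8.0, 14.9, 12.3, 0.7, 13.4 → max 14.9
A4 regrets: 2.1, 2.6, 11.5, 0.0, 0.0 → max 11.5
A5 regrets: 1.1, 0.0, 2.5, 4.3, 2.6 → max 4.3
Smallest max regret = 4.3 → A5.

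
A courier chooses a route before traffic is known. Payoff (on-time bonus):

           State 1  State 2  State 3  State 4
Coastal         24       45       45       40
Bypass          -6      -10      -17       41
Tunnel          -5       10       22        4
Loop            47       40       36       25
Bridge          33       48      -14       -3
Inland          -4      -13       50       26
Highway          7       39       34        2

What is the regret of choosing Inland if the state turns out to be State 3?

Best payoff under State 3 is 50.
Regret = 50 − 50 = 0.

0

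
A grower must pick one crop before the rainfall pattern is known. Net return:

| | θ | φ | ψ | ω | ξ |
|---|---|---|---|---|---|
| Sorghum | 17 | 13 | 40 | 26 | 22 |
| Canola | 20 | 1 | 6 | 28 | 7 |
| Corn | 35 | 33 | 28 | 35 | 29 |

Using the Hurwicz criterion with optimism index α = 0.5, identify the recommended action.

Corn

Sorghum: 0.5·40 + 0.5·13 = 26.5
Canola: 0.5·28 + 0.5·1 = 14.5
Corn: 0.5·35 + 0.5·28 = 31.5
Highest Hurwicz score = 31.5 → Corn.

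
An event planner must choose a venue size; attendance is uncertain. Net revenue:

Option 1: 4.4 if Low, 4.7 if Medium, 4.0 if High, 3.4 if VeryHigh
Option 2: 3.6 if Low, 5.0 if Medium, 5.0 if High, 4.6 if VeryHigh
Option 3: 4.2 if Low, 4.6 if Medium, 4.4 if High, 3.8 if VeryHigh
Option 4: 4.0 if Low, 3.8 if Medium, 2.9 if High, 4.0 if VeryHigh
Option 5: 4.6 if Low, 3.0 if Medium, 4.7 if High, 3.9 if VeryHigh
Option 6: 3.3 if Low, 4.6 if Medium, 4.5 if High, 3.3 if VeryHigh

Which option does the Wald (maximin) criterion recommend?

Row minima: Option 1=3.4, Option 2=3.6, Option 3=3.8, Option 4=2.9, Option 5=3.0, Option 6=3.3
Best worst-case = 3.8 → Option 3.

Option 3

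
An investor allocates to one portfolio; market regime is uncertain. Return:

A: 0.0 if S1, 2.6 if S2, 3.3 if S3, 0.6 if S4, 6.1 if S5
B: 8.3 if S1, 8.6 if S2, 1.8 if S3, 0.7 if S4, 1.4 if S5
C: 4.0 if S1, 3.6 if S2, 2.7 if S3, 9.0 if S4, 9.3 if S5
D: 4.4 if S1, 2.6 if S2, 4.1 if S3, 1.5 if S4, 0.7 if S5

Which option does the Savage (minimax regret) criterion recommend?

Column bests: S1=8.3, S2=8.6, S3=4.1, S4=9.0, S5=9.3.
A regrets: 8.3, 6.0, 0.8, 8.4, 3.2 → max 8.4
B regrets: 0.0, 0.0, 2.3, 8.3, 7.9 → max 8.3
C regrets: 4.3, 5.0, 1.4, 0.0, 0.0 → max 5.0
D regrets: 3.9, 6.0, 0.0, 7.5, 8.6 → max 8.6
Smallest max regret = 5.0 → C.

C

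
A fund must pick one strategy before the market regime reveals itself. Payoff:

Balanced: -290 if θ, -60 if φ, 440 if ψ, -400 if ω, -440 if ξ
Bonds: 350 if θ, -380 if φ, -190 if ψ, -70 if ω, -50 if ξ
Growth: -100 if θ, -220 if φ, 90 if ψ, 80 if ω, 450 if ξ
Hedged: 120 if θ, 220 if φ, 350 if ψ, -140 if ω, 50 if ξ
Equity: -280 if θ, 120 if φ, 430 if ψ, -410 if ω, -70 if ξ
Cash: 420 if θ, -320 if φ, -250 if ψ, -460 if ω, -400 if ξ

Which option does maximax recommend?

Growth

Row maxima: Balanced=440, Bonds=350, Growth=450, Hedged=350, Equity=430, Cash=420
Best best-case = 450 → Growth.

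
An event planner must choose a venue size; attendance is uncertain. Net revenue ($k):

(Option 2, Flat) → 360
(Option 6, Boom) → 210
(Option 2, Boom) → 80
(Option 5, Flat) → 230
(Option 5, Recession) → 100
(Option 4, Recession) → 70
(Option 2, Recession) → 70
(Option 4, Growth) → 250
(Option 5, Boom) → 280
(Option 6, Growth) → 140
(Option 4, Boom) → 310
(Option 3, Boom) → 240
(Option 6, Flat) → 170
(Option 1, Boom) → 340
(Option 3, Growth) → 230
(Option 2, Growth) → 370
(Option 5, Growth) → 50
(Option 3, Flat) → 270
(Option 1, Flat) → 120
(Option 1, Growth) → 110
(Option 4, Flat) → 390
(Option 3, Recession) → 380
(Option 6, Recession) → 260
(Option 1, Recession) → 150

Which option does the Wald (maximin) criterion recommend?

Option 3

Row minima: Option 1=110, Option 2=70, Option 3=230, Option 4=70, Option 5=50, Option 6=140
Best worst-case = 230 → Option 3.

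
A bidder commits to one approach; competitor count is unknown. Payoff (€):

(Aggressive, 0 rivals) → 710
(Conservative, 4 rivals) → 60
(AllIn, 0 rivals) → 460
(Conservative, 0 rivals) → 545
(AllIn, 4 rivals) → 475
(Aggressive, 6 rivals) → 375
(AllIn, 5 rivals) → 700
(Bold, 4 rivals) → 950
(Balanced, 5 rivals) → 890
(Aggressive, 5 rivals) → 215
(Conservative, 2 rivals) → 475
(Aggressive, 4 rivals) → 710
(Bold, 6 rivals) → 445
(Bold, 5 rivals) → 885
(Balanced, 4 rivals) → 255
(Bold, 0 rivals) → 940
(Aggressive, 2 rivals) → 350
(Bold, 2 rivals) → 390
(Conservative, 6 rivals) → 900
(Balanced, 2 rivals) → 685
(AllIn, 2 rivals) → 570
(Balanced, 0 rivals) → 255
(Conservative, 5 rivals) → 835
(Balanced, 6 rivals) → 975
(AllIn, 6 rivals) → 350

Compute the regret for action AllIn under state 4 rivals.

Best payoff under 4 rivals is 950.
Regret = 950 − 475 = 475.

475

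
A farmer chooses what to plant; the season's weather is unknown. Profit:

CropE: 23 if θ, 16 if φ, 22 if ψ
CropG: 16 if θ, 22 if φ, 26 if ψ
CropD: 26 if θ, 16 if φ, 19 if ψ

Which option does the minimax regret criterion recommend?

CropE

Column bests: θ=26, φ=22, ψ=26.
CropE regrets: 3, 6, 4 → max 6
CropG regrets: 10, 0, 0 → max 10
CropD regrets: 0, 6, 7 → max 7
Smallest max regret = 6 → CropE.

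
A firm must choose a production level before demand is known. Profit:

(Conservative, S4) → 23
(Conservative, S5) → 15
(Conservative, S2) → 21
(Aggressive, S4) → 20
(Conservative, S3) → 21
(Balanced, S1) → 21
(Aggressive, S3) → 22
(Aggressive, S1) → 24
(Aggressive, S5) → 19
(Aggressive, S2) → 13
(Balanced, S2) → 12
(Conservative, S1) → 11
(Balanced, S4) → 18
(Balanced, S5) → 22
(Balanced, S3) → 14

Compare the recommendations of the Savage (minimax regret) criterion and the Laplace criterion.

minimax regret → Aggressive; laplace → Aggressive (agree)

Column bests: S1=24, S2=21, S3=22, S4=23, S5=22.
Conservative regrets: 13, 0, 1, 0, 7 → max 13
Balanced regrets: 3, 9, 8, 5, 0 → max 9
Aggressive regrets: 0, 8, 0, 3, 3 → max 8
Smallest max regret = 8 → Aggressive.
Row averages: Conservative=18.2, Balanced=17.4, Aggressive=19.6
Highest average = 19.6 → Aggressive.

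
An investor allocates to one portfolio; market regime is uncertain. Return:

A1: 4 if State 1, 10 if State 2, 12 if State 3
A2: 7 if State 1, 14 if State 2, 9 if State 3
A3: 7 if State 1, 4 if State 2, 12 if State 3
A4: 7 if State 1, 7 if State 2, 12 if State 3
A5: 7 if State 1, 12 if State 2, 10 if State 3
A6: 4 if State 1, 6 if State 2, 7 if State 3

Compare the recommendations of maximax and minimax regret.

Row maxima: A1=12, A2=14, A3=12, A4=12, A5=12, A6=7
Best best-case = 14 → A2.
Column bests: State 1=7, State 2=14, State 3=12.
A1 regrets: 3, 4, 0 → max 4
A2 regrets: 0, 0, 3 → max 3
A3 regrets: 0, 10, 0 → max 10
A4 regrets: 0, 7, 0 → max 7
A5 regrets: 0, 2, 2 → max 2
A6 regrets: 3, 8, 5 → max 8
Smallest max regret = 2 → A5.

maximax → A2; minimax regret → A5 (disagree)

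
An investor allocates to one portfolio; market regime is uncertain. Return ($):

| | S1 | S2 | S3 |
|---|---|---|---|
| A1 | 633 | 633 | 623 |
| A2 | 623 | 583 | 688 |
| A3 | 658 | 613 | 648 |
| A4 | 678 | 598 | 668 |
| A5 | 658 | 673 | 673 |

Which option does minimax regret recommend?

A5

Column bests: S1=678, S2=673, S3=688.
A1 regrets: 45, 40, 65 → max 65
A2 regrets: 55, 90, 0 → max 90
A3 regrets: 20, 60, 40 → max 60
A4 regrets: 0, 75, 20 → max 75
A5 regrets: 20, 0, 15 → max 20
Smallest max regret = 20 → A5.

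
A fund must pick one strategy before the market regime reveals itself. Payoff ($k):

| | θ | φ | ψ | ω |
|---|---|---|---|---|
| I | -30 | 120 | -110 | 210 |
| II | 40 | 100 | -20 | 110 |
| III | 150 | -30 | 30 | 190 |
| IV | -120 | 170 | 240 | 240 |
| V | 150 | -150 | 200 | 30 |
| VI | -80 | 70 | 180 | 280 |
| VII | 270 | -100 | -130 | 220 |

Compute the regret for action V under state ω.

Best payoff under ω is 280.
Regret = 280 − 30 = 250.

250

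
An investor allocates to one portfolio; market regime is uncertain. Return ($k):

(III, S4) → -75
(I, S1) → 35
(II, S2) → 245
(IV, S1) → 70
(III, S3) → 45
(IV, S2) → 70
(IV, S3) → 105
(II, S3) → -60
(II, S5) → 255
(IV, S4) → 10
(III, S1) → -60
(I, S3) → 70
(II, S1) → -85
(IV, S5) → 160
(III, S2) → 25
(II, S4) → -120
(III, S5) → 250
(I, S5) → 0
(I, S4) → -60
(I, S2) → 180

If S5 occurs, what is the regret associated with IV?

95

Best payoff under S5 is 255.
Regret = 255 − 160 = 95.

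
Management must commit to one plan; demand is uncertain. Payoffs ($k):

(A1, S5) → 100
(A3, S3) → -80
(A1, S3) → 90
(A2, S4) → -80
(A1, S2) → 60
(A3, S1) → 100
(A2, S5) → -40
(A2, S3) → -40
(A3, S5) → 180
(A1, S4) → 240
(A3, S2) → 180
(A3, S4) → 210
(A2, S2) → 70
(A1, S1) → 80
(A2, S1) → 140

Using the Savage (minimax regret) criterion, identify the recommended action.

A1

Column bests: S1=140, S2=180, S3=90, S4=240, S5=180.
A1 regrets: 60, 120, 0, 0, 80 → max 120
A2 regrets: 0, 110, 130, 320, 220 → max 320
A3 regrets: 40, 0, 170, 30, 0 → max 170
Smallest max regret = 120 → A1.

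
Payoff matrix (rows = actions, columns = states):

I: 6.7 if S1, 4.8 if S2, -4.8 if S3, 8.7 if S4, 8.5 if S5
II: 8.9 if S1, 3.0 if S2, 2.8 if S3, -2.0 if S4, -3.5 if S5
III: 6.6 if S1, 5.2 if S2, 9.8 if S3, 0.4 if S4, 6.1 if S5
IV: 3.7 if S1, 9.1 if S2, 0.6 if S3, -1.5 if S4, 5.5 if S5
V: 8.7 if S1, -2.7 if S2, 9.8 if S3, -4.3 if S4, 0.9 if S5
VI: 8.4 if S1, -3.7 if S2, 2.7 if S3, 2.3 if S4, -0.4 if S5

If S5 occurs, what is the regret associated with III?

2.4

Best payoff under S5 is 8.5.
Regret = 8.5 − 6.1 = 2.4.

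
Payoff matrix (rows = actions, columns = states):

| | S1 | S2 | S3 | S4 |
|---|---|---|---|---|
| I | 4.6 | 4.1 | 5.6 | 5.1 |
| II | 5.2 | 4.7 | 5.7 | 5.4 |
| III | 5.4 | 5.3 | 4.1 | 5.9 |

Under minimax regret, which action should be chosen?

II

Column bests: S1=5.4, S2=5.3, S3=5.7, S4=5.9.
I regrets: 0.8, 1.2, 0.1, 0.8 → max 1.2
II regrets: 0.2, 0.6, 0.0, 0.5 → max 0.6
III regrets: 0.0, 0.0, 1.6, 0.0 → max 1.6
Smallest max regret = 0.6 → II.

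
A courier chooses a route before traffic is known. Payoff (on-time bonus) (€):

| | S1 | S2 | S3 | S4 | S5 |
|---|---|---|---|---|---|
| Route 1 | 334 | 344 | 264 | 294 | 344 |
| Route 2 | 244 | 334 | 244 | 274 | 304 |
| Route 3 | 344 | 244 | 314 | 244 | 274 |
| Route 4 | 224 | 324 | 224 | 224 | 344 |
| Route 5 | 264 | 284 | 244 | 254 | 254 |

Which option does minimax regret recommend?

Column bests: S1=344, S2=344, S3=314, S4=294, S5=344.
Route 1 regrets: 10, 0, 50, 0, 0 → max 50
Route 2 regrets: 100, 10, 70, 20, 40 → max 100
Route 3 regrets: 0, 100, 0, 50, 70 → max 100
Route 4 regrets: 120, 20, 90, 70, 0 → max 120
Route 5 regrets: 80, 60, 70, 40, 90 → max 90
Smallest max regret = 50 → Route 1.

Route 1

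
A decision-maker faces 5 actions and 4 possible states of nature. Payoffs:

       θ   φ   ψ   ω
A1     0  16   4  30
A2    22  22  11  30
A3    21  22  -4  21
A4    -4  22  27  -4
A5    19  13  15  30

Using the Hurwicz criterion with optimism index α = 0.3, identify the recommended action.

A5

A1: 0.3·30 + 0.7·0 = 9
A2: 0.3·30 + 0.7·11 = 16.7
A3: 0.3·22 + 0.7·(-4) = 3.8
A4: 0.3·27 + 0.7·(-4) = 5.3
A5: 0.3·30 + 0.7·13 = 18.1
Highest Hurwicz score = 18.1 → A5.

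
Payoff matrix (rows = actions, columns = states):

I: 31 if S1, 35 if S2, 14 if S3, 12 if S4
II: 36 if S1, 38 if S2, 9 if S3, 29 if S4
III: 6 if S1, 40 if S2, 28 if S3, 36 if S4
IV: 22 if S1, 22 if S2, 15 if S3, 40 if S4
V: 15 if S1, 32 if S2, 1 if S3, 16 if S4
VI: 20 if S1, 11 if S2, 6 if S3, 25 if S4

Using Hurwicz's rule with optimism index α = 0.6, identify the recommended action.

I: 0.6·35 + 0.4·12 = 25.8
II: 0.6·38 + 0.4·9 = 26.4
III: 0.6·40 + 0.4·6 = 26.4
IV: 0.6·40 + 0.4·15 = 30
V: 0.6·32 + 0.4·1 = 19.6
VI: 0.6·25 + 0.4·6 = 17.4
Highest Hurwicz score = 30 → IV.

IV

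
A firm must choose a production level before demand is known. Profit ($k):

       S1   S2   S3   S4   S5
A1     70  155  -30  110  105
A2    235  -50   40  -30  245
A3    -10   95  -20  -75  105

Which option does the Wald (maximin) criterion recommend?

Row minima: A1=-30, A2=-50, A3=-75
Best worst-case = -30 → A1.

A1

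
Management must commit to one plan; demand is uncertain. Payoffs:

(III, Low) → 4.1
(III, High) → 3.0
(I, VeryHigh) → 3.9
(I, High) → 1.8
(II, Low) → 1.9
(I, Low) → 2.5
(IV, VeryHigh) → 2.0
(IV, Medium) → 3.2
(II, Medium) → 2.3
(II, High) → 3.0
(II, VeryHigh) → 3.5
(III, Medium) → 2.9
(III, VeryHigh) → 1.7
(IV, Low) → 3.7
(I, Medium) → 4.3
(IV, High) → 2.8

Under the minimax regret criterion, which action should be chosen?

Column bests: Low=4.1, Medium=4.3, High=3.0, VeryHigh=3.9.
I regrets: 1.6, 0.0, 1.2, 0.0 → max 1.6
II regrets: 2.2, 2.0, 0.0, 0.4 → max 2.2
III regrets: 0.0, 1.4, 0.0, 2.2 → max 2.2
IV regrets: 0.4, 1.1, 0.2, 1.9 → max 1.9
Smallest max regret = 1.6 → I.

I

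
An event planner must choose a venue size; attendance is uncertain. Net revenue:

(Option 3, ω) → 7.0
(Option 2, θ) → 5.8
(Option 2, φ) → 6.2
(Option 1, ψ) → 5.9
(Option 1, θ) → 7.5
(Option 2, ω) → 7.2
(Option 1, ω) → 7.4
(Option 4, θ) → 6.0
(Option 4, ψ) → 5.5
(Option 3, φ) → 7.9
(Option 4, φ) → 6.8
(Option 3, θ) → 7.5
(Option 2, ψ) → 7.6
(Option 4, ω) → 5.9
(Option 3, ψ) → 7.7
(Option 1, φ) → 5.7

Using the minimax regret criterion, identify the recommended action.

Column bests: θ=7.5, φ=7.9, ψ=7.7, ω=7.4.
Option 1 regrets: 0.0, 2.2, 1.8, 0.0 → max 2.2
Option 2 regrets: 1.7, 1.7, 0.1, 0.2 → max 1.7
Option 3 regrets: 0.0, 0.0, 0.0, 0.4 → max 0.4
Option 4 regrets: 1.5, 1.1, 2.2, 1.5 → max 2.2
Smallest max regret = 0.4 → Option 3.

Option 3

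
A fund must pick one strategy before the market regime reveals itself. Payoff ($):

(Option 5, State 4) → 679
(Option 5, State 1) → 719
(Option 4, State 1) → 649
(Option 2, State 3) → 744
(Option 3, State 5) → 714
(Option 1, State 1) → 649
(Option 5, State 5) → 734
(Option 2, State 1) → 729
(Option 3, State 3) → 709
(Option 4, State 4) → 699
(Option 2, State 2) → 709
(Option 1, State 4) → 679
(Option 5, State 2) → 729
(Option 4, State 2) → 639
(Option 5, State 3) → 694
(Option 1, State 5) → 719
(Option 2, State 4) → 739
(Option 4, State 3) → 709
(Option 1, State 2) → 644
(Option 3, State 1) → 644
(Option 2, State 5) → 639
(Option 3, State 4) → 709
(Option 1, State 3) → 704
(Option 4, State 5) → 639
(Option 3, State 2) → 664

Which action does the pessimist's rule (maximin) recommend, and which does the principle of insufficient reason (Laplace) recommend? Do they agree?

maximin → Option 5; laplace → Option 2 (disagree)

Row minima: Option 1=644, Option 2=639, Option 3=644, Option 4=639, Option 5=679
Best worst-case = 679 → Option 5.
Row averages: Option 1=679, Option 2=712, Option 3=688, Option 4=667, Option 5=711
Highest average = 712 → Option 2.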